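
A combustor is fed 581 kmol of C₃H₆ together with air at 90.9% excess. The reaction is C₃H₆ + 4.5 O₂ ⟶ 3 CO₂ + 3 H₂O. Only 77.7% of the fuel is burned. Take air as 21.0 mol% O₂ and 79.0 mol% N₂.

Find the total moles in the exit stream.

24600 kmol

Stoichiometric O₂ = 4.5 × 581 = 2614 kmol; O₂ fed = 2614 × 1.909 = 4991 kmol.
N₂ fed = 4991 × 79/21 = 18780 kmol.
Fuel reacted = 0.777 × 581 → ξ = 451.4 kmol.
Outlet (n = n₀ + ν ξ):
  C₃H₆: 581 − 1(451.4) = 129.6
  O₂: 4991 − 4.5(451.4) = 2960
  N₂: 18780 (inert)
  CO₂: 0 + 3(451.4) = 1354
  H₂O: 0 + 3(451.4) = 1354
Total out = 129.6 + 2960 + 18780 + 1354 + 1354 = 24570 kmol.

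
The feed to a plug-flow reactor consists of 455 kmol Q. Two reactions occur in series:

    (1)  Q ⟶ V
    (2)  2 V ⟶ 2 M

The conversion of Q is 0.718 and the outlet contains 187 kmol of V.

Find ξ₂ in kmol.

ξ₂ = 69.8 kmol

Conversion of Q: Q consumed = 1ξ₁ = 0.718 × 455 → ξ₁ = 326.7 kmol.
V balance: n_V = 0 + 1ξ₁ − 2ξ₂ = 187 → ξ₂ = (1·326.7 − 187)/2 = 69.84 kmol.
Outlet amounts (n = n₀ + Σ ν·ξ):
  Q: 455 − 1(326.7) = 128.3
  V: 0 + 1(326.7) − 2(69.84) = 187
  M: 0 + 2(69.84) = 139.7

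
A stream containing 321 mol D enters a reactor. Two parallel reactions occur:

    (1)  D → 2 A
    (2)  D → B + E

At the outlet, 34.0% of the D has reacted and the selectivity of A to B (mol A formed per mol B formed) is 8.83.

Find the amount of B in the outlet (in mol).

20.2 mol

Conversion of D: D consumed = 0.34 × 321 = 109.1 mol = 1ξ₁ + 1ξ₂.
Selectivity: 2ξ₁ / (1ξ₂) = 8.83 → ξ₁ = 4.415 ξ₂.
Substitute: (1·4.415 + 1) ξ₂ = 109.1 → ξ₂ = 20.16 mol, ξ₁ = 88.98 mol.
Outlet amounts (n = n₀ + Σ ν·ξ):
  D: 321 − 1(88.98) − 1(20.16) = 211.9
  A: 0 + 2(88.98) = 178
  B: 0 + 1(20.16) = 20.16
  E: 0 + 1(20.16) = 20.16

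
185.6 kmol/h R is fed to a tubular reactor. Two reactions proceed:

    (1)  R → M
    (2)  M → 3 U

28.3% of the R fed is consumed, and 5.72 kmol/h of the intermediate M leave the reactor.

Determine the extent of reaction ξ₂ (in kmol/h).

ξ₂ = 46.8 kmol/h

Conversion of R: R consumed = 1ξ₁ = 0.283 × 185.6 → ξ₁ = 52.52 kmol/h.
M balance: n_M = 0 + 1ξ₁ − 1ξ₂ = 5.72 → ξ₂ = (1·52.52 − 5.72)/1 = 46.8 kmol/h.
Outlet amounts (n = n₀ + Σ ν·ξ):
  R: 185.6 − 1(52.52) = 133.1
  M: 0 + 1(52.52) − 1(46.8) = 5.72
  U: 0 + 3(46.8) = 140.4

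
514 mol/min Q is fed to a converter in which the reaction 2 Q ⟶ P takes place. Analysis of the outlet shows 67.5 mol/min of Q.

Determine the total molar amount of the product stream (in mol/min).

For Q: n = n₀ − 2ξ → 67.5 = 514 − 2ξ, giving ξ = 223.2 mol/min.
Outlet amounts (n = n₀ + ν ξ):
  Q: 514 − 2(223.2) = 67.5
  P: 0 + 1(223.2) = 223.2
Total out = 67.5 + 223.2 = 290.8 mol/min.

291 mol/min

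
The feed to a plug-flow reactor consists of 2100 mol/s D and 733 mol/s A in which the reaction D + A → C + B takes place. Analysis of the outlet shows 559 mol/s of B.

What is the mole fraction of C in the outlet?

0.197

For B: n = n₀ + 1ξ → 559 = 0 + 1ξ, giving ξ = 559 mol/s.
Outlet amounts (n = n₀ + ν ξ):
  D: 2100 − 1(559) = 1541
  A: 733 − 1(559) = 174
  C: 0 + 1(559) = 559
  B: 0 + 1(559) = 559
Total out = 2833 mol/s; y_C = 559 / 2833 = 0.1973.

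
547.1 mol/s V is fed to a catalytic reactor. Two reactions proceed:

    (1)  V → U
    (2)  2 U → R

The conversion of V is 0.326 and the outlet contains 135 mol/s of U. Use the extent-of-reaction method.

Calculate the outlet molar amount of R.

21.7 mol/s

Conversion of V: V consumed = 1ξ₁ = 0.326 × 547.1 → ξ₁ = 178.4 mol/s.
U balance: n_U = 0 + 1ξ₁ − 2ξ₂ = 135 → ξ₂ = (1·178.4 − 135)/2 = 21.68 mol/s.
Outlet amounts (n = n₀ + Σ ν·ξ):
  V: 547.1 − 1(178.4) = 368.7
  U: 0 + 1(178.4) − 2(21.68) = 135
  R: 0 + 1(21.68) = 21.68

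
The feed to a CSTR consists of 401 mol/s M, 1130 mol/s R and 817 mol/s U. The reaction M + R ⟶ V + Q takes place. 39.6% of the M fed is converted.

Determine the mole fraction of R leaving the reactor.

0.414

M reacted = 0.396 × 401 = 158.8 mol/s; ν_M = −1, so ξ = 158.8/1 = 158.8 mol/s.
Outlet amounts (n = n₀ + ν ξ):
  M: 401 − 1(158.8) = 242.2
  R: 1130 − 1(158.8) = 971.2
  V: 0 + 1(158.8) = 158.8
  Q: 0 + 1(158.8) = 158.8
  U: 817 (inert)
Total out = 2348 mol/s; y_R = 971.2 / 2348 = 0.4136.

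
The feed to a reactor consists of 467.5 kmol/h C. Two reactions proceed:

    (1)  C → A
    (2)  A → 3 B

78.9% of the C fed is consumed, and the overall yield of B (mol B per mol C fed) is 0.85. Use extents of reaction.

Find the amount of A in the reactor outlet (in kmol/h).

Conversion of C: C consumed = 1ξ₁ = 0.789 × 467.5 → ξ₁ = 368.9 kmol/h.
Yield of B: 3ξ₂ / 467.5 = 0.85 → ξ₂ = 132.5 kmol/h.
Outlet amounts (n = n₀ + Σ ν·ξ):
  C: 467.5 − 1(368.9) = 98.64
  A: 0 + 1(368.9) − 1(132.5) = 236.4
  B: 0 + 3(132.5) = 397.4

236 kmol/h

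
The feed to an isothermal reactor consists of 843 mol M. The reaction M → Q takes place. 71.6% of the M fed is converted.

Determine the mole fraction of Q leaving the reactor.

M reacted = 0.716 × 843 = 603.6 mol; ν_M = −1, so ξ = 603.6/1 = 603.6 mol.
Outlet amounts (n = n₀ + ν ξ):
  M: 843 − 1(603.6) = 239.4
  Q: 0 + 1(603.6) = 603.6
Total out = 843 mol; y_Q = 603.6 / 843 = 0.716.

0.716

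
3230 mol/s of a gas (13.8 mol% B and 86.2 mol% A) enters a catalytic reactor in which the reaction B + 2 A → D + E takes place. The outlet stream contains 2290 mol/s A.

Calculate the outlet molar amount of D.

For A: n = n₀ − 2ξ → 2290 = 2784 − 2ξ, giving ξ = 247.1 mol/s.
Outlet amounts (n = n₀ + ν ξ):
  B: 445.7 − 1(247.1) = 198.6
  A: 2784 − 2(247.1) = 2290
  D: 0 + 1(247.1) = 247.1
  E: 0 + 1(247.1) = 247.1

247 mol/s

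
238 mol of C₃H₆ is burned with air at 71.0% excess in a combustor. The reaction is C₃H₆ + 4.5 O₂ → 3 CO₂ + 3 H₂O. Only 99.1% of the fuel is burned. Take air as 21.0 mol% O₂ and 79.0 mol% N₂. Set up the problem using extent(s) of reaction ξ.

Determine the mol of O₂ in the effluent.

Stoichiometric O₂ = 4.5 × 238 = 1071 mol; O₂ fed = 1071 × 1.710 = 1831 mol.
N₂ fed = 1831 × 79/21 = 6890 mol.
Fuel reacted = 0.991 × 238 → ξ = 235.9 mol.
Outlet (n = n₀ + ν ξ):
  C₃H₆: 238 − 1(235.9) = 2.142
  O₂: 1831 − 4.5(235.9) = 770
  N₂: 6890 (inert)
  CO₂: 0 + 3(235.9) = 707.6
  H₂O: 0 + 3(235.9) = 707.6

770 mol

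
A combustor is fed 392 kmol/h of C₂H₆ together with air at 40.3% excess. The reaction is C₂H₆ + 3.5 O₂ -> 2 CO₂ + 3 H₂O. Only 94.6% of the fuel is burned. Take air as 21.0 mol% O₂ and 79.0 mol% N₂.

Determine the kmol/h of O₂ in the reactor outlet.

627 kmol/h

Stoichiometric O₂ = 3.5 × 392 = 1372 kmol/h; O₂ fed = 1372 × 1.403 = 1925 kmol/h.
N₂ fed = 1925 × 79/21 = 7241 kmol/h.
Fuel reacted = 0.946 × 392 → ξ = 370.8 kmol/h.
Outlet (n = n₀ + ν ξ):
  C₂H₆: 392 − 1(370.8) = 21.17
  O₂: 1925 − 3.5(370.8) = 627
  N₂: 7241 (inert)
  CO₂: 0 + 2(370.8) = 741.7
  H₂O: 0 + 3(370.8) = 1112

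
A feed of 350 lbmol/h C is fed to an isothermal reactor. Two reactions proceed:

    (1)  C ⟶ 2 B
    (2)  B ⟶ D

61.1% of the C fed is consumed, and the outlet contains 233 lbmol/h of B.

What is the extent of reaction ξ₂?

ξ₂ = 195 lbmol/h

Conversion of C: C consumed = 1ξ₁ = 0.611 × 350 → ξ₁ = 213.8 lbmol/h.
B balance: n_B = 0 + 2ξ₁ − 1ξ₂ = 233 → ξ₂ = (2·213.8 − 233)/1 = 194.7 lbmol/h.
Outlet amounts (n = n₀ + Σ ν·ξ):
  C: 350 − 1(213.8) = 136.2
  B: 0 + 2(213.8) − 1(194.7) = 233
  D: 0 + 1(194.7) = 194.7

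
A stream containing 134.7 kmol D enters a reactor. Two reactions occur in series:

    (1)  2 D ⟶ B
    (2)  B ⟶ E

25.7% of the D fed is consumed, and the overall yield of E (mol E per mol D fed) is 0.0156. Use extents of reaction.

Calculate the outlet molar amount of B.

Conversion of D: D consumed = 2ξ₁ = 0.257 × 134.7 → ξ₁ = 17.31 kmol.
Yield of E: 1ξ₂ / 134.7 = 0.0156 → ξ₂ = 2.101 kmol.
Outlet amounts (n = n₀ + Σ ν·ξ):
  D: 134.7 − 2(17.31) = 100.1
  B: 0 + 1(17.31) − 1(2.101) = 15.21
  E: 0 + 1(2.101) = 2.101

15.2 kmol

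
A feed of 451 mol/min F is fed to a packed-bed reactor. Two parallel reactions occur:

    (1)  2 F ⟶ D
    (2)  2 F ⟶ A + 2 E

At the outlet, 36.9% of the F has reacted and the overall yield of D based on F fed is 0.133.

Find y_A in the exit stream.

0.0561

Yield of D: 1ξ₁ / 451 = 0.133 → ξ₁ = 59.98 mol/min.
Conversion of F: 2ξ₁ + 2ξ₂ = 0.369 × 451 = 166.4 → ξ₂ = 23.23 mol/min.
Outlet amounts (n = n₀ + Σ ν·ξ):
  F: 451 − 2(59.98) − 2(23.23) = 284.6
  D: 0 + 1(59.98) = 59.98
  A: 0 + 1(23.23) = 23.23
  E: 0 + 2(23.23) = 46.45
Total out = 414.2 mol/min; y_A = 23.23 / 414.2 = 0.05607.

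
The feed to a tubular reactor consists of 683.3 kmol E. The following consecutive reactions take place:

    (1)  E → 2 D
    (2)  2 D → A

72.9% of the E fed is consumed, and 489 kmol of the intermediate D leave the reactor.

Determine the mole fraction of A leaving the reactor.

Conversion of E: E consumed = 1ξ₁ = 0.729 × 683.3 → ξ₁ = 498.1 kmol.
D balance: n_D = 0 + 2ξ₁ − 2ξ₂ = 489 → ξ₂ = (2·498.1 − 489)/2 = 253.6 kmol.
Outlet amounts (n = n₀ + Σ ν·ξ):
  E: 683.3 − 1(498.1) = 185.2
  D: 0 + 2(498.1) − 2(253.6) = 489
  A: 0 + 1(253.6) = 253.6
Total out = 927.8 kmol; y_A = 253.6 / 927.8 = 0.2734.

0.273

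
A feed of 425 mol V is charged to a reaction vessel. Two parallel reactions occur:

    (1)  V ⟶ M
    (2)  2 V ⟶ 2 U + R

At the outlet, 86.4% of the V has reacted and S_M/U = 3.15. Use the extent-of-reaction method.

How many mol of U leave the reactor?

88.5 mol

Conversion of V: V consumed = 0.864 × 425 = 367.2 mol = 1ξ₁ + 2ξ₂.
Selectivity: 1ξ₁ / (2ξ₂) = 3.15 → ξ₁ = 6.3 ξ₂.
Substitute: (1·6.3 + 2) ξ₂ = 367.2 → ξ₂ = 44.24 mol, ξ₁ = 278.7 mol.
Outlet amounts (n = n₀ + Σ ν·ξ):
  V: 425 − 1(278.7) − 2(44.24) = 57.8
  M: 0 + 1(278.7) = 278.7
  U: 0 + 2(44.24) = 88.48
  R: 0 + 1(44.24) = 44.24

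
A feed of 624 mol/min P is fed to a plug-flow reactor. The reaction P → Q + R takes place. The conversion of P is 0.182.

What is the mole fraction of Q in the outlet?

0.154

P reacted = 0.182 × 624 = 113.6 mol/min; ν_P = −1, so ξ = 113.6/1 = 113.6 mol/min.
Outlet amounts (n = n₀ + ν ξ):
  P: 624 − 1(113.6) = 510.4
  Q: 0 + 1(113.6) = 113.6
  R: 0 + 1(113.6) = 113.6
Total out = 737.6 mol/min; y_Q = 113.6 / 737.6 = 0.154.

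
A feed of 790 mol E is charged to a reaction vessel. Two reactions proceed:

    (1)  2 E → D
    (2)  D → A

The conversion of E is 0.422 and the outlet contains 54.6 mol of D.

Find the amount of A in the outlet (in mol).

Conversion of E: E consumed = 2ξ₁ = 0.422 × 790 → ξ₁ = 166.7 mol.
D balance: n_D = 0 + 1ξ₁ − 1ξ₂ = 54.6 → ξ₂ = (1·166.7 − 54.6)/1 = 112.1 mol.
Outlet amounts (n = n₀ + Σ ν·ξ):
  E: 790 − 2(166.7) = 456.6
  D: 0 + 1(166.7) − 1(112.1) = 54.6
  A: 0 + 1(112.1) = 112.1

112 mol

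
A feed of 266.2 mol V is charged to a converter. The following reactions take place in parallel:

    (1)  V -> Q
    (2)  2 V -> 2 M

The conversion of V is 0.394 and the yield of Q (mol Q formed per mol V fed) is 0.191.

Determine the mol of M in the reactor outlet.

Yield of Q: 1ξ₁ / 266.2 = 0.191 → ξ₁ = 50.84 mol.
Conversion of V: 1ξ₁ + 2ξ₂ = 0.394 × 266.2 = 104.9 → ξ₂ = 27.02 mol.
Outlet amounts (n = n₀ + Σ ν·ξ):
  V: 266.2 − 1(50.84) − 2(27.02) = 161.3
  Q: 0 + 1(50.84) = 50.84
  M: 0 + 2(27.02) = 54.04

54 mol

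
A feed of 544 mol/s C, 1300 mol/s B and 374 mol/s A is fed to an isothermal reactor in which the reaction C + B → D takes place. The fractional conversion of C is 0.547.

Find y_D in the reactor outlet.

0.155

C reacted = 0.547 × 544 = 297.6 mol/s; ν_C = −1, so ξ = 297.6/1 = 297.6 mol/s.
Outlet amounts (n = n₀ + ν ξ):
  C: 544 − 1(297.6) = 246.4
  B: 1300 − 1(297.6) = 1002
  D: 0 + 1(297.6) = 297.6
  A: 374 (inert)
Total out = 1920 mol/s; y_D = 297.6 / 1920 = 0.1549.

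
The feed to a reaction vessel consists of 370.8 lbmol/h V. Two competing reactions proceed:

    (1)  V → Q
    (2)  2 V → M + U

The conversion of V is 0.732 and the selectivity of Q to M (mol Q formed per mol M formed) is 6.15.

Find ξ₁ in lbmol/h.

ξ₁ = 205 lbmol/h

Conversion of V: V consumed = 0.732 × 370.8 = 271.4 lbmol/h = 1ξ₁ + 2ξ₂.
Selectivity: 1ξ₁ / (1ξ₂) = 6.15 → ξ₁ = 6.15 ξ₂.
Substitute: (1·6.15 + 2) ξ₂ = 271.4 → ξ₂ = 33.3 lbmol/h, ξ₁ = 204.8 lbmol/h.
Outlet amounts (n = n₀ + Σ ν·ξ):
  V: 370.8 − 1(204.8) − 2(33.3) = 99.37
  Q: 0 + 1(204.8) = 204.8
  M: 0 + 1(33.3) = 33.3
  U: 0 + 1(33.3) = 33.3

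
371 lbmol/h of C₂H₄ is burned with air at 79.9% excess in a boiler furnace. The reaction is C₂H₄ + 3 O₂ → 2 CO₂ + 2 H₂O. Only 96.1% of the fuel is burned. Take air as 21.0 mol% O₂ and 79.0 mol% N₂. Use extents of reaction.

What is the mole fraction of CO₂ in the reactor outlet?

Stoichiometric O₂ = 3 × 371 = 1113 lbmol/h; O₂ fed = 1113 × 1.799 = 2002 lbmol/h.
N₂ fed = 2002 × 79/21 = 7532 lbmol/h.
Fuel reacted = 0.961 × 371 → ξ = 356.5 lbmol/h.
Outlet (n = n₀ + ν ξ):
  C₂H₄: 371 − 1(356.5) = 14.47
  O₂: 2002 − 3(356.5) = 932.7
  N₂: 7532 (inert)
  CO₂: 0 + 2(356.5) = 713.1
  H₂O: 0 + 2(356.5) = 713.1
Total out = 9906 lbmol/h; y_CO₂ = 713.1 / 9906 = 0.07199.

0.072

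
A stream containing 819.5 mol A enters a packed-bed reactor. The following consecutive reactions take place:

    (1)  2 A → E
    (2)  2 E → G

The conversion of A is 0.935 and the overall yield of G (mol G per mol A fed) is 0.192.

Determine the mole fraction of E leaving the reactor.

Conversion of A: A consumed = 2ξ₁ = 0.935 × 819.5 → ξ₁ = 383.1 mol.
Yield of G: 1ξ₂ / 819.5 = 0.192 → ξ₂ = 157.3 mol.
Outlet amounts (n = n₀ + Σ ν·ξ):
  A: 819.5 − 2(383.1) = 53.27
  E: 0 + 1(383.1) − 2(157.3) = 68.43
  G: 0 + 1(157.3) = 157.3
Total out = 279 mol; y_E = 68.43 / 279 = 0.2452.

0.245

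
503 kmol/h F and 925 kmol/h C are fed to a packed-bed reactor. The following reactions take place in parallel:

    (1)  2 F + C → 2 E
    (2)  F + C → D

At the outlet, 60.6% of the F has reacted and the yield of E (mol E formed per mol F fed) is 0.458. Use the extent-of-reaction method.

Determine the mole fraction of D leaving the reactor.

0.0601

Yield of E: 2ξ₁ / 503 = 0.458 → ξ₁ = 115.2 kmol/h.
Conversion of F: 2ξ₁ + 1ξ₂ = 0.606 × 503 = 304.8 → ξ₂ = 74.44 kmol/h.
Outlet amounts (n = n₀ + Σ ν·ξ):
  F: 503 − 2(115.2) − 1(74.44) = 198.2
  C: 925 − 1(115.2) − 1(74.44) = 735.4
  E: 0 + 2(115.2) = 230.4
  D: 0 + 1(74.44) = 74.44
Total out = 1238 kmol/h; y_D = 74.44 / 1238 = 0.06011.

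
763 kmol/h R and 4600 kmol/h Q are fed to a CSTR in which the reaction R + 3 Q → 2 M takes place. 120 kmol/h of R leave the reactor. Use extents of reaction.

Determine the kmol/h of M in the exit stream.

1290 kmol/h

For R: n = n₀ − 1ξ → 120 = 763 − 1ξ, giving ξ = 643 kmol/h.
Outlet amounts (n = n₀ + ν ξ):
  R: 763 − 1(643) = 120
  Q: 4600 − 3(643) = 2671
  M: 0 + 2(643) = 1286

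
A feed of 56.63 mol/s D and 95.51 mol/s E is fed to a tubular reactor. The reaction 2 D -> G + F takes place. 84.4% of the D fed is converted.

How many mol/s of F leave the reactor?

D reacted = 0.844 × 56.63 = 47.8 mol/s; ν_D = −2, so ξ = 47.8/2 = 23.9 mol/s.
Outlet amounts (n = n₀ + ν ξ):
  D: 56.63 − 2(23.9) = 8.834
  G: 0 + 1(23.9) = 23.9
  F: 0 + 1(23.9) = 23.9
  E: 95.51 (inert)

23.9 mol/s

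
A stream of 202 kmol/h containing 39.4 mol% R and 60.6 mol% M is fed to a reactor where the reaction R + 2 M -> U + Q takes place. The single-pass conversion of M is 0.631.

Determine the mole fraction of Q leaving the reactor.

M reacted = 0.631 × 122.4 = 77.24 kmol/h; ν_M = −2, so ξ = 77.24/2 = 38.62 kmol/h.
Outlet amounts (n = n₀ + ν ξ):
  R: 79.59 − 1(38.62) = 40.97
  M: 122.4 − 2(38.62) = 45.17
  U: 0 + 1(38.62) = 38.62
  Q: 0 + 1(38.62) = 38.62
Total out = 163.4 kmol/h; y_Q = 38.62 / 163.4 = 0.2364.

0.236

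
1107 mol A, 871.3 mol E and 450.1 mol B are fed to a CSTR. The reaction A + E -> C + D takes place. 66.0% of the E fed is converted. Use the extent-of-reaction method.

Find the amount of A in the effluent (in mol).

532 mol

E reacted = 0.66 × 871.3 = 575.1 mol; ν_E = −1, so ξ = 575.1/1 = 575.1 mol.
Outlet amounts (n = n₀ + ν ξ):
  A: 1107 − 1(575.1) = 531.9
  E: 871.3 − 1(575.1) = 296.2
  C: 0 + 1(575.1) = 575.1
  D: 0 + 1(575.1) = 575.1
  B: 450.1 (inert)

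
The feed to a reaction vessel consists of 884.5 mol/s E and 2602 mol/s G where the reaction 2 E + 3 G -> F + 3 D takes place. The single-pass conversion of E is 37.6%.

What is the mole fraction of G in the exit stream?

0.633

E reacted = 0.376 × 884.5 = 332.6 mol/s; ν_E = −2, so ξ = 332.6/2 = 166.3 mol/s.
Outlet amounts (n = n₀ + ν ξ):
  E: 884.5 − 2(166.3) = 551.9
  G: 2602 − 3(166.3) = 2103
  F: 0 + 1(166.3) = 166.3
  D: 0 + 3(166.3) = 498.9
Total out = 3320 mol/s; y_G = 2103 / 3320 = 0.6334.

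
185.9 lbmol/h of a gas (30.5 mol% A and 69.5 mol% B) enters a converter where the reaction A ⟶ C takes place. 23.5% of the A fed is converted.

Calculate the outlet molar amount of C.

13.3 lbmol/h

A reacted = 0.235 × 56.7 = 13.32 lbmol/h; ν_A = −1, so ξ = 13.32/1 = 13.32 lbmol/h.
Outlet amounts (n = n₀ + ν ξ):
  A: 56.7 − 1(13.32) = 43.38
  C: 0 + 1(13.32) = 13.32
  B: 129.2 (inert)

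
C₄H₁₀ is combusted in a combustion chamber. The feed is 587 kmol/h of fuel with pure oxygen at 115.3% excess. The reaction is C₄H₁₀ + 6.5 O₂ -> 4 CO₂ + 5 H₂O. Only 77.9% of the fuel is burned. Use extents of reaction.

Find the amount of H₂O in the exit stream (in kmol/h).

Stoichiometric O₂ = 6.5 × 587 = 3816 kmol/h; O₂ fed = 3816 × 2.153 = 8215 kmol/h.
Fuel reacted = 0.779 × 587 → ξ = 457.3 kmol/h.
Outlet (n = n₀ + ν ξ):
  C₄H₁₀: 587 − 1(457.3) = 129.7
  O₂: 8215 − 6.5(457.3) = 5242
  CO₂: 0 + 4(457.3) = 1829
  H₂O: 0 + 5(457.3) = 2286

2290 kmol/h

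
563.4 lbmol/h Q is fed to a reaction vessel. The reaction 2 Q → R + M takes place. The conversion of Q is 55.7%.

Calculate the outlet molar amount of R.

157 lbmol/h

Q reacted = 0.557 × 563.4 = 313.8 lbmol/h; ν_Q = −2, so ξ = 313.8/2 = 156.9 lbmol/h.
Outlet amounts (n = n₀ + ν ξ):
  Q: 563.4 − 2(156.9) = 249.6
  R: 0 + 1(156.9) = 156.9
  M: 0 + 1(156.9) = 156.9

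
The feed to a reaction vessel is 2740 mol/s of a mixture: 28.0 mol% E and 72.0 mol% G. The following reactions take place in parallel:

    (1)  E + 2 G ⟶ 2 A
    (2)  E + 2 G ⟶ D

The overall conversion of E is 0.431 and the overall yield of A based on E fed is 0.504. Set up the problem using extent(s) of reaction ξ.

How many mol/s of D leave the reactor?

137 mol/s

Yield of A: 2ξ₁ / 767.2 = 0.504 → ξ₁ = 193.3 mol/s.
Conversion of E: 1ξ₁ + 1ξ₂ = 0.431 × 767.2 = 330.7 → ξ₂ = 137.3 mol/s.
Outlet amounts (n = n₀ + Σ ν·ξ):
  E: 767.2 − 1(193.3) − 1(137.3) = 436.5
  G: 1973 − 2(193.3) − 2(137.3) = 1311
  A: 0 + 2(193.3) = 386.7
  D: 0 + 1(137.3) = 137.3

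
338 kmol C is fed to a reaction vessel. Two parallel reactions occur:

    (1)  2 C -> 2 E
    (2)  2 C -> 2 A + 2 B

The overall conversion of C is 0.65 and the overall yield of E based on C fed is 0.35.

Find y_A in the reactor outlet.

Yield of E: 2ξ₁ / 338 = 0.35 → ξ₁ = 59.15 kmol.
Conversion of C: 2ξ₁ + 2ξ₂ = 0.65 × 338 = 219.7 → ξ₂ = 50.7 kmol.
Outlet amounts (n = n₀ + Σ ν·ξ):
  C: 338 − 2(59.15) − 2(50.7) = 118.3
  E: 0 + 2(59.15) = 118.3
  A: 0 + 2(50.7) = 101.4
  B: 0 + 2(50.7) = 101.4
Total out = 439.4 kmol; y_A = 101.4 / 439.4 = 0.2308.

0.231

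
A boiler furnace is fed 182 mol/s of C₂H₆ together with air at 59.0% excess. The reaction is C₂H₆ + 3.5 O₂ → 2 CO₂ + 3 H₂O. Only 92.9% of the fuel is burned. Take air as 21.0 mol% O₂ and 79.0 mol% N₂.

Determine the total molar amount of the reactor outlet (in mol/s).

Stoichiometric O₂ = 3.5 × 182 = 637 mol/s; O₂ fed = 637 × 1.590 = 1013 mol/s.
N₂ fed = 1013 × 79/21 = 3810 mol/s.
Fuel reacted = 0.929 × 182 → ξ = 169.1 mol/s.
Outlet (n = n₀ + ν ξ):
  C₂H₆: 182 − 1(169.1) = 12.92
  O₂: 1013 − 3.5(169.1) = 421.1
  N₂: 3810 (inert)
  CO₂: 0 + 2(169.1) = 338.2
  H₂O: 0 + 3(169.1) = 507.2
Total out = 12.92 + 421.1 + 3810 + 338.2 + 507.2 = 5090 mol/s.

5090 mol/s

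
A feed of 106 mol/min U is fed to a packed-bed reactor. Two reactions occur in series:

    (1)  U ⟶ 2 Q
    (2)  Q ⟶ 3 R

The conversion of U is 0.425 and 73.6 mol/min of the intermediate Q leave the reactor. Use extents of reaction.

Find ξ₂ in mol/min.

Conversion of U: U consumed = 1ξ₁ = 0.425 × 106 → ξ₁ = 45.05 mol/min.
Q balance: n_Q = 0 + 2ξ₁ − 1ξ₂ = 73.6 → ξ₂ = (2·45.05 − 73.6)/1 = 16.5 mol/min.
Outlet amounts (n = n₀ + Σ ν·ξ):
  U: 106 − 1(45.05) = 60.95
  Q: 0 + 2(45.05) − 1(16.5) = 73.6
  R: 0 + 3(16.5) = 49.5

ξ₂ = 16.5 mol/min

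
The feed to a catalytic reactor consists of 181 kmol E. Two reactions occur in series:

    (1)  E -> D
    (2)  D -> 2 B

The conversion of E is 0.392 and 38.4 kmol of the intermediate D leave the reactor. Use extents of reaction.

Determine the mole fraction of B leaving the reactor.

Conversion of E: E consumed = 1ξ₁ = 0.392 × 181 → ξ₁ = 70.95 kmol.
D balance: n_D = 0 + 1ξ₁ − 1ξ₂ = 38.4 → ξ₂ = (1·70.95 − 38.4)/1 = 32.55 kmol.
Outlet amounts (n = n₀ + Σ ν·ξ):
  E: 181 − 1(70.95) = 110
  D: 0 + 1(70.95) − 1(32.55) = 38.4
  B: 0 + 2(32.55) = 65.1
Total out = 213.6 kmol; y_B = 65.1 / 213.6 = 0.3049.

0.305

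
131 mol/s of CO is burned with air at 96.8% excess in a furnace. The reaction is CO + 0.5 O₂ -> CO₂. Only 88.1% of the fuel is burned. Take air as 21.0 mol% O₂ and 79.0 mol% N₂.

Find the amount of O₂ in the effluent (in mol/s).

71.2 mol/s

Stoichiometric O₂ = 0.5 × 131 = 65.5 mol/s; O₂ fed = 65.5 × 1.968 = 128.9 mol/s.
N₂ fed = 128.9 × 79/21 = 484.9 mol/s.
Fuel reacted = 0.881 × 131 → ξ = 115.4 mol/s.
Outlet (n = n₀ + ν ξ):
  CO: 131 − 1(115.4) = 15.59
  O₂: 128.9 − 0.5(115.4) = 71.2
  N₂: 484.9 (inert)
  CO₂: 0 + 1(115.4) = 115.4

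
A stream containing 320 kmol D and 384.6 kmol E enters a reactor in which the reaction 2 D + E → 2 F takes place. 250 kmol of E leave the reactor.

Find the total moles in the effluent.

For E: n = n₀ − 1ξ → 250 = 384.6 − 1ξ, giving ξ = 134.6 kmol.
Outlet amounts (n = n₀ + ν ξ):
  D: 320 − 2(134.6) = 50.8
  E: 384.6 − 1(134.6) = 250
  F: 0 + 2(134.6) = 269.2
Total out = 50.8 + 250 + 269.2 = 570 kmol.

570 kmol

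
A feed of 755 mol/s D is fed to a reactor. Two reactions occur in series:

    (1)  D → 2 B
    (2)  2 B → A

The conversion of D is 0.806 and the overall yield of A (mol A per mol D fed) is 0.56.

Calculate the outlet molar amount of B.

Conversion of D: D consumed = 1ξ₁ = 0.806 × 755 → ξ₁ = 608.5 mol/s.
Yield of A: 1ξ₂ / 755 = 0.56 → ξ₂ = 422.8 mol/s.
Outlet amounts (n = n₀ + Σ ν·ξ):
  D: 755 − 1(608.5) = 146.5
  B: 0 + 2(608.5) − 2(422.8) = 371.5
  A: 0 + 1(422.8) = 422.8

371 mol/s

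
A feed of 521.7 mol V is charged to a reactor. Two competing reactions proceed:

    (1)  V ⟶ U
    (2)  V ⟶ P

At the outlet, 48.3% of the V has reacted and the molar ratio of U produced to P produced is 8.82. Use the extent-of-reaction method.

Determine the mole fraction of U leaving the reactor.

Conversion of V: V consumed = 0.483 × 521.7 = 252 mol = 1ξ₁ + 1ξ₂.
Selectivity: 1ξ₁ / (1ξ₂) = 8.82 → ξ₁ = 8.82 ξ₂.
Substitute: (1·8.82 + 1) ξ₂ = 252 → ξ₂ = 25.66 mol, ξ₁ = 226.3 mol.
Outlet amounts (n = n₀ + Σ ν·ξ):
  V: 521.7 − 1(226.3) − 1(25.66) = 269.7
  U: 0 + 1(226.3) = 226.3
  P: 0 + 1(25.66) = 25.66
Total out = 521.7 mol; y_U = 226.3 / 521.7 = 0.4338.

0.434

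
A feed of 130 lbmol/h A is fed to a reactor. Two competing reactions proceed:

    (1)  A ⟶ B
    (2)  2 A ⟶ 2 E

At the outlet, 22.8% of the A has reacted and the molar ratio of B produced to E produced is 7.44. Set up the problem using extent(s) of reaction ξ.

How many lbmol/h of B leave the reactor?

Conversion of A: A consumed = 0.228 × 130 = 29.64 lbmol/h = 1ξ₁ + 2ξ₂.
Selectivity: 1ξ₁ / (2ξ₂) = 7.44 → ξ₁ = 14.88 ξ₂.
Substitute: (1·14.88 + 2) ξ₂ = 29.64 → ξ₂ = 1.756 lbmol/h, ξ₁ = 26.13 lbmol/h.
Outlet amounts (n = n₀ + Σ ν·ξ):
  A: 130 − 1(26.13) − 2(1.756) = 100.4
  B: 0 + 1(26.13) = 26.13
  E: 0 + 2(1.756) = 3.512

26.1 lbmol/h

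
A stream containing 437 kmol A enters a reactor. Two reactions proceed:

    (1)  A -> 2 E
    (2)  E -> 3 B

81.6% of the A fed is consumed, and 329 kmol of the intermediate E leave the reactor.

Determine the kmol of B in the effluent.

1150 kmol

Conversion of A: A consumed = 1ξ₁ = 0.816 × 437 → ξ₁ = 356.6 kmol.
E balance: n_E = 0 + 2ξ₁ − 1ξ₂ = 329 → ξ₂ = (2·356.6 − 329)/1 = 384.2 kmol.
Outlet amounts (n = n₀ + Σ ν·ξ):
  A: 437 − 1(356.6) = 80.41
  E: 0 + 2(356.6) − 1(384.2) = 329
  B: 0 + 3(384.2) = 1153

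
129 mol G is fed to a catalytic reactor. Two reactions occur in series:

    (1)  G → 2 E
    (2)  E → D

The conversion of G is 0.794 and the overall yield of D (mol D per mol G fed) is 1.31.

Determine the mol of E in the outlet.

35.9 mol

Conversion of G: G consumed = 1ξ₁ = 0.794 × 129 → ξ₁ = 102.4 mol.
Yield of D: 1ξ₂ / 129 = 1.31 → ξ₂ = 169 mol.
Outlet amounts (n = n₀ + Σ ν·ξ):
  G: 129 − 1(102.4) = 26.57
  E: 0 + 2(102.4) − 1(169) = 35.86
  D: 0 + 1(169) = 169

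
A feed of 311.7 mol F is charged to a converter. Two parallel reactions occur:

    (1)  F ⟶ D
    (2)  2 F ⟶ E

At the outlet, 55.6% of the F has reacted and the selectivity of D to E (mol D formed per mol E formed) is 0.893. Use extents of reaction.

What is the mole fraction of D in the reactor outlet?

0.212

Conversion of F: F consumed = 0.556 × 311.7 = 173.3 mol = 1ξ₁ + 2ξ₂.
Selectivity: 1ξ₁ / (1ξ₂) = 0.893 → ξ₁ = 0.893 ξ₂.
Substitute: (1·0.893 + 2) ξ₂ = 173.3 → ξ₂ = 59.91 mol, ξ₁ = 53.5 mol.
Outlet amounts (n = n₀ + Σ ν·ξ):
  F: 311.7 − 1(53.5) − 2(59.91) = 138.4
  D: 0 + 1(53.5) = 53.5
  E: 0 + 1(59.91) = 59.91
Total out = 251.8 mol; y_D = 53.5 / 251.8 = 0.2125.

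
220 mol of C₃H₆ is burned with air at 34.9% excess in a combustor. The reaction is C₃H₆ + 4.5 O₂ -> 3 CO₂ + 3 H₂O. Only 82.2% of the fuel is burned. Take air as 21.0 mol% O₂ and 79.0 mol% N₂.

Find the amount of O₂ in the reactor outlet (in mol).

522 mol

Stoichiometric O₂ = 4.5 × 220 = 990 mol; O₂ fed = 990 × 1.349 = 1336 mol.
N₂ fed = 1336 × 79/21 = 5024 mol.
Fuel reacted = 0.822 × 220 → ξ = 180.8 mol.
Outlet (n = n₀ + ν ξ):
  C₃H₆: 220 − 1(180.8) = 39.16
  O₂: 1336 − 4.5(180.8) = 521.7
  N₂: 5024 (inert)
  CO₂: 0 + 3(180.8) = 542.5
  H₂O: 0 + 3(180.8) = 542.5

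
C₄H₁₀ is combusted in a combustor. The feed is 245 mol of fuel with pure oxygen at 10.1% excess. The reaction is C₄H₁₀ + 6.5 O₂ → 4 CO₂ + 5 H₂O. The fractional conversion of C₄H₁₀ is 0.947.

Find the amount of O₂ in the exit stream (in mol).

245 mol

Stoichiometric O₂ = 6.5 × 245 = 1592 mol; O₂ fed = 1592 × 1.101 = 1753 mol.
Fuel reacted = 0.947 × 245 → ξ = 232 mol.
Outlet (n = n₀ + ν ξ):
  C₄H₁₀: 245 − 1(232) = 12.99
  O₂: 1753 − 6.5(232) = 245.2
  CO₂: 0 + 4(232) = 928.1
  H₂O: 0 + 5(232) = 1160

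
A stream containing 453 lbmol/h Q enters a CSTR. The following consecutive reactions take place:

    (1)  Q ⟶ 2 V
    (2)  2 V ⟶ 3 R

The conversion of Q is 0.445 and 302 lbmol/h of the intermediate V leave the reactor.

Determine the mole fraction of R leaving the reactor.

Conversion of Q: Q consumed = 1ξ₁ = 0.445 × 453 → ξ₁ = 201.6 lbmol/h.
V balance: n_V = 0 + 2ξ₁ − 2ξ₂ = 302 → ξ₂ = (2·201.6 − 302)/2 = 50.59 lbmol/h.
Outlet amounts (n = n₀ + Σ ν·ξ):
  Q: 453 − 1(201.6) = 251.4
  V: 0 + 2(201.6) − 2(50.59) = 302
  R: 0 + 3(50.59) = 151.8
Total out = 705.2 lbmol/h; y_R = 151.8 / 705.2 = 0.2152.

0.215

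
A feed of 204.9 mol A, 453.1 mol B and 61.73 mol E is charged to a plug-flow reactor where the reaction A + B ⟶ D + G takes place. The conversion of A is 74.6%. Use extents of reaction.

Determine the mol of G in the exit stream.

153 mol

A reacted = 0.746 × 204.9 = 152.9 mol; ν_A = −1, so ξ = 152.9/1 = 152.9 mol.
Outlet amounts (n = n₀ + ν ξ):
  A: 204.9 − 1(152.9) = 52.04
  B: 453.1 − 1(152.9) = 300.2
  D: 0 + 1(152.9) = 152.9
  G: 0 + 1(152.9) = 152.9
  E: 61.73 (inert)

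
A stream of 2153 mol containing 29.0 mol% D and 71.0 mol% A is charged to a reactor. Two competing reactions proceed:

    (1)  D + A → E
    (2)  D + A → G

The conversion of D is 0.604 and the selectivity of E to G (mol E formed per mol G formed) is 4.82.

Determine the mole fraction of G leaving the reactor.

Conversion of D: D consumed = 0.604 × 624.4 = 377.1 mol = 1ξ₁ + 1ξ₂.
Selectivity: 1ξ₁ / (1ξ₂) = 4.82 → ξ₁ = 4.82 ξ₂.
Substitute: (1·4.82 + 1) ξ₂ = 377.1 → ξ₂ = 64.8 mol, ξ₁ = 312.3 mol.
Outlet amounts (n = n₀ + Σ ν·ξ):
  D: 624.4 − 1(312.3) − 1(64.8) = 247.3
  A: 1529 − 1(312.3) − 1(64.8) = 1152
  E: 0 + 1(312.3) = 312.3
  G: 0 + 1(64.8) = 64.8
Total out = 1776 mol; y_G = 64.8 / 1776 = 0.03649.

0.0365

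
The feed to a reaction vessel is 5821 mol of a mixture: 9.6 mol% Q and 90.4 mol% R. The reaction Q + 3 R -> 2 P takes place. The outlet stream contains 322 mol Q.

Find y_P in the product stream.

For Q: n = n₀ − 1ξ → 322 = 558.8 − 1ξ, giving ξ = 236.8 mol.
Outlet amounts (n = n₀ + ν ξ):
  Q: 558.8 − 1(236.8) = 322
  R: 5262 − 3(236.8) = 4552
  P: 0 + 2(236.8) = 473.6
Total out = 5347 mol; y_P = 473.6 / 5347 = 0.08857.

0.0886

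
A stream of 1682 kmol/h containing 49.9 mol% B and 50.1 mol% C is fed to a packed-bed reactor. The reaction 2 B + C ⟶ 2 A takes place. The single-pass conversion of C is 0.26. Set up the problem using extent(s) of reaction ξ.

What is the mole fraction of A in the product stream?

C reacted = 0.26 × 842.7 = 219.1 kmol/h; ν_C = −1, so ξ = 219.1/1 = 219.1 kmol/h.
Outlet amounts (n = n₀ + ν ξ):
  B: 839.3 − 2(219.1) = 401.1
  C: 842.7 − 1(219.1) = 623.6
  A: 0 + 2(219.1) = 438.2
Total out = 1463 kmol/h; y_A = 438.2 / 1463 = 0.2995.

0.3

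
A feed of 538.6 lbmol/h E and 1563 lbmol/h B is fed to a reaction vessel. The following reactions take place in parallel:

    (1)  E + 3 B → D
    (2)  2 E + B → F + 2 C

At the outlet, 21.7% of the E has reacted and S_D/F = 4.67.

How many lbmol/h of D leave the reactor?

81.8 lbmol/h

Conversion of E: E consumed = 0.217 × 538.6 = 116.9 lbmol/h = 1ξ₁ + 2ξ₂.
Selectivity: 1ξ₁ / (1ξ₂) = 4.67 → ξ₁ = 4.67 ξ₂.
Substitute: (1·4.67 + 2) ξ₂ = 116.9 → ξ₂ = 17.52 lbmol/h, ξ₁ = 81.83 lbmol/h.
Outlet amounts (n = n₀ + Σ ν·ξ):
  E: 538.6 − 1(81.83) − 2(17.52) = 421.7
  B: 1563 − 3(81.83) − 1(17.52) = 1300
  D: 0 + 1(81.83) = 81.83
  F: 0 + 1(17.52) = 17.52
  C: 0 + 2(17.52) = 35.05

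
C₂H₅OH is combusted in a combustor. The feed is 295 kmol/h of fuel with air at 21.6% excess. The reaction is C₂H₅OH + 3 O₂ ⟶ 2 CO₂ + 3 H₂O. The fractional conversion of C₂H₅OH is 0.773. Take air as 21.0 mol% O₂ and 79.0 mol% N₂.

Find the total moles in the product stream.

5650 kmol/h

Stoichiometric O₂ = 3 × 295 = 885 kmol/h; O₂ fed = 885 × 1.216 = 1076 kmol/h.
N₂ fed = 1076 × 79/21 = 4048 kmol/h.
Fuel reacted = 0.773 × 295 → ξ = 228 kmol/h.
Outlet (n = n₀ + ν ξ):
  C₂H₅OH: 295 − 1(228) = 66.97
  O₂: 1076 − 3(228) = 392.1
  N₂: 4048 (inert)
  CO₂: 0 + 2(228) = 456.1
  H₂O: 0 + 3(228) = 684.1
Total out = 66.97 + 392.1 + 4048 + 456.1 + 684.1 = 5648 kmol/h.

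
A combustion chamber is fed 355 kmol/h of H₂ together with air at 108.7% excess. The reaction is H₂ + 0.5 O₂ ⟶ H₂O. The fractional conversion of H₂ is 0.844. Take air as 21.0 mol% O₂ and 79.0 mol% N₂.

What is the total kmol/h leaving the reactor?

Stoichiometric O₂ = 0.5 × 355 = 177.5 kmol/h; O₂ fed = 177.5 × 2.087 = 370.4 kmol/h.
N₂ fed = 370.4 × 79/21 = 1394 kmol/h.
Fuel reacted = 0.844 × 355 → ξ = 299.6 kmol/h.
Outlet (n = n₀ + ν ξ):
  H₂: 355 − 1(299.6) = 55.38
  O₂: 370.4 − 0.5(299.6) = 220.6
  N₂: 1394 (inert)
  H₂O: 0 + 1(299.6) = 299.6
Total out = 55.38 + 220.6 + 1394 + 299.6 = 1969 kmol/h.

1970 kmol/h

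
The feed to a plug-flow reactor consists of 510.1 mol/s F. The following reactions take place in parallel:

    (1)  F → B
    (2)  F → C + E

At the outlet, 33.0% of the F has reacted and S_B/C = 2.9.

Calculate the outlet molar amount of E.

Conversion of F: F consumed = 0.33 × 510.1 = 168.3 mol/s = 1ξ₁ + 1ξ₂.
Selectivity: 1ξ₁ / (1ξ₂) = 2.9 → ξ₁ = 2.9 ξ₂.
Substitute: (1·2.9 + 1) ξ₂ = 168.3 → ξ₂ = 43.16 mol/s, ξ₁ = 125.2 mol/s.
Outlet amounts (n = n₀ + Σ ν·ξ):
  F: 510.1 − 1(125.2) − 1(43.16) = 341.8
  B: 0 + 1(125.2) = 125.2
  C: 0 + 1(43.16) = 43.16
  E: 0 + 1(43.16) = 43.16

43.2 mol/s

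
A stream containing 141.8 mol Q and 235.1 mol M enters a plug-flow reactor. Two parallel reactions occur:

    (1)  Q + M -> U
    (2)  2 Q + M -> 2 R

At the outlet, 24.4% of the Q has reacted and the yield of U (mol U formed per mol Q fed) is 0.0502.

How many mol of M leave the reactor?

214 mol

Yield of U: 1ξ₁ / 141.8 = 0.0502 → ξ₁ = 7.118 mol.
Conversion of Q: 1ξ₁ + 2ξ₂ = 0.244 × 141.8 = 34.6 → ξ₂ = 13.74 mol.
Outlet amounts (n = n₀ + Σ ν·ξ):
  Q: 141.8 − 1(7.118) − 2(13.74) = 107.2
  M: 235.1 − 1(7.118) − 1(13.74) = 214.2
  U: 0 + 1(7.118) = 7.118
  R: 0 + 2(13.74) = 27.48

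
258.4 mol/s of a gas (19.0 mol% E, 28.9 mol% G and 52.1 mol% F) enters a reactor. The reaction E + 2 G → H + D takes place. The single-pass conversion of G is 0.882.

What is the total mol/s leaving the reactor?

G reacted = 0.882 × 74.68 = 65.87 mol/s; ν_G = −2, so ξ = 65.87/2 = 32.93 mol/s.
Outlet amounts (n = n₀ + ν ξ):
  E: 49.1 − 1(32.93) = 16.16
  G: 74.68 − 2(32.93) = 8.812
  H: 0 + 1(32.93) = 32.93
  D: 0 + 1(32.93) = 32.93
  F: 134.6 (inert)
Total out = 16.16 + 8.812 + 32.93 + 32.93 + 134.6 = 225.5 mol/s.

225 mol/s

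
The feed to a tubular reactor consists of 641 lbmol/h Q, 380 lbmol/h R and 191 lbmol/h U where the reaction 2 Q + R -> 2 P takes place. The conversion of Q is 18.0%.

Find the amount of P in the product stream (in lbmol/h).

Q reacted = 0.18 × 641 = 115.4 lbmol/h; ν_Q = −2, so ξ = 115.4/2 = 57.69 lbmol/h.
Outlet amounts (n = n₀ + ν ξ):
  Q: 641 − 2(57.69) = 525.6
  R: 380 − 1(57.69) = 322.3
  P: 0 + 2(57.69) = 115.4
  U: 191 (inert)

115 lbmol/h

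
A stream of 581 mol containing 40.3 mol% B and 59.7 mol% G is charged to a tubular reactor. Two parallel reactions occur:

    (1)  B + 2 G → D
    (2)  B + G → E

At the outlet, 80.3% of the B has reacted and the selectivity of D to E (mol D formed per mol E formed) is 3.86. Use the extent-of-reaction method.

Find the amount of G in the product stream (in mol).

Conversion of B: B consumed = 0.803 × 234.1 = 188 mol = 1ξ₁ + 1ξ₂.
Selectivity: 1ξ₁ / (1ξ₂) = 3.86 → ξ₁ = 3.86 ξ₂.
Substitute: (1·3.86 + 1) ξ₂ = 188 → ξ₂ = 38.69 mol, ξ₁ = 149.3 mol.
Outlet amounts (n = n₀ + Σ ν·ξ):
  B: 234.1 − 1(149.3) − 1(38.69) = 46.13
  G: 346.9 − 2(149.3) − 1(38.69) = 9.51
  D: 0 + 1(149.3) = 149.3
  E: 0 + 1(38.69) = 38.69

9.51 mol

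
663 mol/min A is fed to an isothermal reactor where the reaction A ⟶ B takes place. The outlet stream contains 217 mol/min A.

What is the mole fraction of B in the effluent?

0.673

For A: n = n₀ − 1ξ → 217 = 663 − 1ξ, giving ξ = 446 mol/min.
Outlet amounts (n = n₀ + ν ξ):
  A: 663 − 1(446) = 217
  B: 0 + 1(446) = 446
Total out = 663 mol/min; y_B = 446 / 663 = 0.6727.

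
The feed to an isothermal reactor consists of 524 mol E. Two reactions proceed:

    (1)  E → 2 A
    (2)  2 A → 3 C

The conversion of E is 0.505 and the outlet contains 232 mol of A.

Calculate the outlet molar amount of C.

446 mol

Conversion of E: E consumed = 1ξ₁ = 0.505 × 524 → ξ₁ = 264.6 mol.
A balance: n_A = 0 + 2ξ₁ − 2ξ₂ = 232 → ξ₂ = (2·264.6 − 232)/2 = 148.6 mol.
Outlet amounts (n = n₀ + Σ ν·ξ):
  E: 524 − 1(264.6) = 259.4
  A: 0 + 2(264.6) − 2(148.6) = 232
  C: 0 + 3(148.6) = 445.9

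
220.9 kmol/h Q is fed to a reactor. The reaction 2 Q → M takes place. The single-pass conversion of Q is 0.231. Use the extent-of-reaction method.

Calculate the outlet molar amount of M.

Q reacted = 0.231 × 220.9 = 51.03 kmol/h; ν_Q = −2, so ξ = 51.03/2 = 25.51 kmol/h.
Outlet amounts (n = n₀ + ν ξ):
  Q: 220.9 − 2(25.51) = 169.9
  M: 0 + 1(25.51) = 25.51

25.5 kmol/h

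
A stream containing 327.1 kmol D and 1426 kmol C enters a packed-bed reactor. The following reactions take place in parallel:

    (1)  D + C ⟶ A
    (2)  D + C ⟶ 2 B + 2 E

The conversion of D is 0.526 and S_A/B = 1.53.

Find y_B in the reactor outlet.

0.0496

Conversion of D: D consumed = 0.526 × 327.1 = 172.1 kmol = 1ξ₁ + 1ξ₂.
Selectivity: 1ξ₁ / (2ξ₂) = 1.53 → ξ₁ = 3.06 ξ₂.
Substitute: (1·3.06 + 1) ξ₂ = 172.1 → ξ₂ = 42.38 kmol, ξ₁ = 129.7 kmol.
Outlet amounts (n = n₀ + Σ ν·ξ):
  D: 327.1 − 1(129.7) − 1(42.38) = 155
  C: 1426 − 1(129.7) − 1(42.38) = 1254
  A: 0 + 1(129.7) = 129.7
  B: 0 + 2(42.38) = 84.76
  E: 0 + 2(42.38) = 84.76
Total out = 1708 kmol; y_B = 84.76 / 1708 = 0.04962.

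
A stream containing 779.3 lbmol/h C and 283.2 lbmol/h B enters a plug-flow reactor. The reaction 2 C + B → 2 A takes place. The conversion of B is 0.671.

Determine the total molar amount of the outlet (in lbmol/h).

B reacted = 0.671 × 283.2 = 190 lbmol/h; ν_B = −1, so ξ = 190/1 = 190 lbmol/h.
Outlet amounts (n = n₀ + ν ξ):
  C: 779.3 − 2(190) = 399.2
  B: 283.2 − 1(190) = 93.17
  A: 0 + 2(190) = 380.1
Total out = 399.2 + 93.17 + 380.1 = 872.5 lbmol/h.

872 lbmol/h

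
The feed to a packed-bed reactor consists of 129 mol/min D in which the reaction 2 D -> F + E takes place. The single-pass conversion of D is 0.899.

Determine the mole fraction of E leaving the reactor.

D reacted = 0.899 × 129 = 116 mol/min; ν_D = −2, so ξ = 116/2 = 57.99 mol/min.
Outlet amounts (n = n₀ + ν ξ):
  D: 129 − 2(57.99) = 13.03
  F: 0 + 1(57.99) = 57.99
  E: 0 + 1(57.99) = 57.99
Total out = 129 mol/min; y_E = 57.99 / 129 = 0.4495.

0.45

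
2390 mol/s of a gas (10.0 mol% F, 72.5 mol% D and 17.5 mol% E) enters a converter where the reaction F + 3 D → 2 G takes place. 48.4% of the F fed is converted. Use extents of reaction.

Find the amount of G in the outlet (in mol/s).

231 mol/s

F reacted = 0.484 × 239 = 115.7 mol/s; ν_F = −1, so ξ = 115.7/1 = 115.7 mol/s.
Outlet amounts (n = n₀ + ν ξ):
  F: 239 − 1(115.7) = 123.3
  D: 1733 − 3(115.7) = 1386
  G: 0 + 2(115.7) = 231.4
  E: 418.2 (inert)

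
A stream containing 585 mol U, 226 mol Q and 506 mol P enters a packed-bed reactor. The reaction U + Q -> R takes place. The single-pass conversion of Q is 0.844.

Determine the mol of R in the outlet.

Q reacted = 0.844 × 226 = 190.7 mol; ν_Q = −1, so ξ = 190.7/1 = 190.7 mol.
Outlet amounts (n = n₀ + ν ξ):
  U: 585 − 1(190.7) = 394.3
  Q: 226 − 1(190.7) = 35.26
  R: 0 + 1(190.7) = 190.7
  P: 506 (inert)

191 mol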